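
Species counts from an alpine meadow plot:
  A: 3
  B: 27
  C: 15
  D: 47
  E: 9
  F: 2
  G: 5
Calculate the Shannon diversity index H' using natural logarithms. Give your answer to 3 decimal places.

1.506

Total N = 3+27+15+47+9+2+5 = 108, so the proportions are 0.02778, 0.25, 0.13889, 0.43519, 0.08333, 0.01852, 0.0463 (working shown to 5 dp, full precision carried).
Each pᵢ ln pᵢ term: 0.02778×(-3.58352)=-0.09954, 0.25×(-1.38629)=-0.34657, 0.13889×(-1.97408)=-0.27418, 0.43519×(-0.83198)=-0.36207, 0.08333×(-2.48491)=-0.20708, 0.01852×(-3.98898)=-0.07387, 0.0463×(-3.07269)=-0.14225.
Sum = -1.50556, so H' = 1.506.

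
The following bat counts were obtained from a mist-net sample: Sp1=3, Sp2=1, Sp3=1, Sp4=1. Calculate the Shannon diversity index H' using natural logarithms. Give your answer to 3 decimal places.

1.242

Total N = 3+1+1+1 = 6, so the proportions are 0.5, 0.16667, 0.16667, 0.16667 (working shown to 5 dp, full precision carried).
Each pᵢ ln pᵢ term: 0.5×(-0.69315)=-0.34657, 0.16667×(-1.79176)=-0.29863, 0.16667×(-1.79176)=-0.29863, 0.16667×(-1.79176)=-0.29863.
Sum = -1.24245, so H' = 1.242.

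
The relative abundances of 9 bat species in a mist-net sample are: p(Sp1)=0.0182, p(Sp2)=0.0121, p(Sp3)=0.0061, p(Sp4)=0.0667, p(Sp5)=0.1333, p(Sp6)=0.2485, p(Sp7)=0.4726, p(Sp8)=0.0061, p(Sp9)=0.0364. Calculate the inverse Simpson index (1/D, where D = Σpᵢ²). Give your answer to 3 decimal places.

D = 0.0182² + 0.0121² + 0.0061² + 0.0667² + 0.1333² + 0.2485² + 0.4726² + 0.0061² + 0.0364² = 0.0003312 + 0.0001464 + 0.0000372 + 0.0044489 + 0.0177689 + 0.0617523 + 0.2233508 + 0.0000372 + 0.0013250 = 0.3091978 (working shown to 7 dp, full precision carried).
So 1/D = 3.23418, i.e. 3.234 to 3 decimal places.

3.234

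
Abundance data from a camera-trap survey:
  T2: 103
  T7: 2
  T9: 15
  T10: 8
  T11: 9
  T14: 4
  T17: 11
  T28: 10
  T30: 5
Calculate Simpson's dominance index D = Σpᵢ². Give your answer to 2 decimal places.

Total N = 103+2+15+8+9+4+11+10+5 = 167, so the proportions are 0.6168, 0.012, 0.0898, 0.0479, 0.0539, 0.024, 0.0659, 0.0599, 0.0299 (working shown to 4 dp, full precision carried).
D = 0.6168² + 0.012² + 0.0898² + 0.0479² + 0.0539² + 0.024² + 0.0659² + 0.0599² + 0.0299² = 0.3804 + 0.0001 + 0.0081 + 0.0023 + 0.0029 + 0.0006 + 0.0043 + 0.0036 + 0.0009 = 0.4032.
To 2 decimal places, D = 0.40.

0.40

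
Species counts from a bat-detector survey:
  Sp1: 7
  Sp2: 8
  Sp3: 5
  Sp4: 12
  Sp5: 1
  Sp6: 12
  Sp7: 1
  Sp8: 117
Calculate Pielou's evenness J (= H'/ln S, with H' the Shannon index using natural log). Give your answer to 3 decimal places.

0.517

Total N = 7+8+5+12+1+12+1+117 = 163, so the proportions are 0.04294, 0.04908, 0.03067, 0.07362, 0.00613, 0.07362, 0.00613, 0.71779 (working shown to 5 dp, full precision carried).
H' = −Σ pᵢ ln pᵢ = −((-0.13518) + (-0.14794) + (-0.10688) + (-0.19206) + (-0.03125) + (-0.19206) + (-0.03125) + (-0.23800)) = 1.07463.
With S = 8 species, ln S = 2.07944, so J = 1.07463/2.07944 = 0.51679, i.e. 0.517 to 3 decimal places.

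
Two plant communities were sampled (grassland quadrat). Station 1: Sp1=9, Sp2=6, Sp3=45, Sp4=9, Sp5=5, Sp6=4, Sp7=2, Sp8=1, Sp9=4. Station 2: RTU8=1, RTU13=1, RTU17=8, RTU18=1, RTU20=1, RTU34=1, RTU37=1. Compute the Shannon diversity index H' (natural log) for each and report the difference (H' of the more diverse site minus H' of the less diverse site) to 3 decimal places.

Station 1: N=85, proportions 0.105882, 0.070588, 0.529412, 0.105882, 0.058824, 0.047059, 0.023529, 0.011765, 0.047059, giving H' = 1.594131 (working shown to 6 dp, full precision carried).
Station 2: N=14, proportions 0.071429, 0.071429, 0.571429, 0.071429, 0.071429, 0.071429, 0.071429, giving H' = 1.450805.
Difference = |1.594131 − 1.450805| = 0.143326, i.e. 0.143 to 3 decimal places.

0.143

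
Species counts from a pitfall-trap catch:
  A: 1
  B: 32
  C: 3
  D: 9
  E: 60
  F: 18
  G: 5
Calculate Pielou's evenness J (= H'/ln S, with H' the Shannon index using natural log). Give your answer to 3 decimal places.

0.728

Total N = 1+32+3+9+60+18+5 = 128, so the proportions are 0.00781, 0.25, 0.02344, 0.07031, 0.46875, 0.14062, 0.03906 (working shown to 5 dp, full precision carried).
H' = −Σ pᵢ ln pᵢ = −((-0.03791) + (-0.34657) + (-0.08797) + (-0.18667) + (-0.35517) + (-0.27586) + (-0.12666)) = 1.41680.
With S = 7 species, ln S = 1.94591, so J = 1.41680/1.94591 = 0.72809, i.e. 0.728 to 3 decimal places.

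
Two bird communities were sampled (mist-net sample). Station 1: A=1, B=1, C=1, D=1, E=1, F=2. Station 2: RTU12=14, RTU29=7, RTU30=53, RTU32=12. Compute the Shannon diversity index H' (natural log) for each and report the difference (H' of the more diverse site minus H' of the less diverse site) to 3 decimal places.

0.675

Station 1: N=7, proportions 0.14286, 0.14286, 0.14286, 0.14286, 0.14286, 0.28571, giving H' = 1.74787 (working shown to 5 dp, full precision carried).
Station 2: N=86, proportions 0.16279, 0.0814, 0.61628, 0.13953, giving H' = 1.07281.
Difference = |1.74787 − 1.07281| = 0.67506, i.e. 0.675 to 3 decimal places.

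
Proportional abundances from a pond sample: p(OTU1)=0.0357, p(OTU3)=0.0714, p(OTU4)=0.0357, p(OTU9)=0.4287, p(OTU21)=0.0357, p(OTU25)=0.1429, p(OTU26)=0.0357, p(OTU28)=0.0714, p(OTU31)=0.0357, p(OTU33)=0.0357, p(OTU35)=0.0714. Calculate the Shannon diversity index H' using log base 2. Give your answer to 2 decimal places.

2.77

Each pᵢ log₂ pᵢ term (working shown to 4 dp, full precision carried): 0.0357×(-4.8079)=-0.1716, 0.0714×(-3.8079)=-0.2719, 0.0357×(-4.8079)=-0.1716, 0.4287×(-1.2220)=-0.5239, 0.0357×(-4.8079)=-0.1716, 0.1429×(-2.8069)=-0.4011, 0.0357×(-4.8079)=-0.1716, 0.0714×(-3.8079)=-0.2719, 0.0357×(-4.8079)=-0.1716, 0.0357×(-4.8079)=-0.1716, 0.0714×(-3.8079)=-0.2719.
Sum = -2.7705, so H' = 2.77.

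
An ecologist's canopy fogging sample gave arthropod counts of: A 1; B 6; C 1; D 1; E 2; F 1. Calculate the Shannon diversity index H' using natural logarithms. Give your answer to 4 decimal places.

Total N = 1+6+1+1+2+1 = 12, so the proportions are 0.083333, 0.5, 0.083333, 0.083333, 0.166667, 0.083333 (working shown to 6 dp, full precision carried).
Each pᵢ ln pᵢ term: 0.083333×(-2.484907)=-0.207076, 0.5×(-0.693147)=-0.346574, 0.083333×(-2.484907)=-0.207076, 0.083333×(-2.484907)=-0.207076, 0.166667×(-1.791759)=-0.298627, 0.083333×(-2.484907)=-0.207076.
Sum = -1.473502, so H' = 1.4735.

1.4735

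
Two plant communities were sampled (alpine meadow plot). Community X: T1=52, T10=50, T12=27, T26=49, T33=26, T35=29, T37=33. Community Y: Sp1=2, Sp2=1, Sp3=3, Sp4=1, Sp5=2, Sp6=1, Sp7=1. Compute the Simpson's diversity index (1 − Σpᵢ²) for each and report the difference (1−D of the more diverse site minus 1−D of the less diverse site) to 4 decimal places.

0.0189

Community X: N=266, proportions 0.195489, 0.18797, 0.101504, 0.184211, 0.097744, 0.109023, 0.12406, giving 1−D = 0.845384 (working shown to 6 dp, full precision carried).
Community Y: N=11, proportions 0.181818, 0.090909, 0.272727, 0.090909, 0.181818, 0.090909, 0.090909, giving 1−D = 0.826446.
Difference = |0.845384 − 0.826446| = 0.018938, i.e. 0.0189 to 4 decimal places.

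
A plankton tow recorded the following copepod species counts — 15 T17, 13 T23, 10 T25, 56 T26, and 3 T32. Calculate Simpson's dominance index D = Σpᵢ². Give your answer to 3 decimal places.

0.387

Total N = 15+13+10+56+3 = 97, so the proportions are 0.15464, 0.13402, 0.10309, 0.57732, 0.03093 (working shown to 5 dp, full precision carried).
D = 0.15464² + 0.13402² + 0.10309² + 0.57732² + 0.03093² = 0.02391 + 0.01796 + 0.01063 + 0.33330 + 0.00096 = 0.38676.
To 3 decimal places, D = 0.387.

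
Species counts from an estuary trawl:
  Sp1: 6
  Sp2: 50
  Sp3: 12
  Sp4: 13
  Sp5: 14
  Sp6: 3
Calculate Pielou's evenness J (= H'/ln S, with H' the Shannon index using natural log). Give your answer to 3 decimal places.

Total N = 6+50+12+13+14+3 = 98, so the proportions are 0.06122, 0.5102, 0.12245, 0.13265, 0.14286, 0.03061 (working shown to 5 dp, full precision carried).
H' = −Σ pᵢ ln pᵢ = −((-0.17101) + (-0.34334) + (-0.25715) + (-0.26796) + (-0.27799) + (-0.10673)) = 1.42418.
With S = 6 species, ln S = 1.79176, so J = 1.42418/1.79176 = 0.79485, i.e. 0.795 to 3 decimal places.

0.795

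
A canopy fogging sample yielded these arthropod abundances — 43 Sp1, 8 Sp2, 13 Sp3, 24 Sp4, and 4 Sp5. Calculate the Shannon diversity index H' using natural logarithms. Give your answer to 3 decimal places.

1.331

Total N = 43+8+13+24+4 = 92, so the proportions are 0.46739, 0.08696, 0.1413, 0.26087, 0.04348 (working shown to 5 dp, full precision carried).
Each pᵢ ln pᵢ term: 0.46739×(-0.76059)=-0.35549, 0.08696×(-2.44235)=-0.21238, 0.1413×(-1.95684)=-0.27651, 0.26087×(-1.34373)=-0.35054, 0.04348×(-3.13549)=-0.13633.
Sum = -1.33125, so H' = 1.331.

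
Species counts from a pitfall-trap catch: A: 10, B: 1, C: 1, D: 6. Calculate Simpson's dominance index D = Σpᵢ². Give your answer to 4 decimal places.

0.4259

Total N = 10+1+1+6 = 18, so the proportions are 0.555556, 0.055556, 0.055556, 0.333333 (working shown to 6 dp, full precision carried).
D = 0.555556² + 0.055556² + 0.055556² + 0.333333² = 0.308642 + 0.003086 + 0.003086 + 0.111111 = 0.425926.
To 4 decimal places, D = 0.4259.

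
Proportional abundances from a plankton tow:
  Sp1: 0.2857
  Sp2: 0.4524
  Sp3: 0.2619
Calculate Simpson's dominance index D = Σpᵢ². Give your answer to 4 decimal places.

D = 0.2857² + 0.4524² + 0.2619² = 0.081624 + 0.204666 + 0.068592 = 0.354882 (working shown to 6 dp, full precision carried).
To 4 decimal places, D = 0.3549.

0.3549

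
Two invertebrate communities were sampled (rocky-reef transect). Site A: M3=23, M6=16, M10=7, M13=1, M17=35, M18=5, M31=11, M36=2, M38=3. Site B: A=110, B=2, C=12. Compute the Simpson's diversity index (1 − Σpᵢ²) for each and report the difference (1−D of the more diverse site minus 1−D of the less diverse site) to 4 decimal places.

0.5874

Site A: N=103, proportions 0.223301, 0.15534, 0.067961, 0.009709, 0.339806, 0.048544, 0.106796, 0.019417, 0.029126, giving 1−D = 0.790838 (working shown to 6 dp, full precision carried).
Site B: N=124, proportions 0.887097, 0.016129, 0.096774, giving 1−D = 0.203434.
Difference = |0.790838 − 0.203434| = 0.587404, i.e. 0.5874 to 4 decimal places.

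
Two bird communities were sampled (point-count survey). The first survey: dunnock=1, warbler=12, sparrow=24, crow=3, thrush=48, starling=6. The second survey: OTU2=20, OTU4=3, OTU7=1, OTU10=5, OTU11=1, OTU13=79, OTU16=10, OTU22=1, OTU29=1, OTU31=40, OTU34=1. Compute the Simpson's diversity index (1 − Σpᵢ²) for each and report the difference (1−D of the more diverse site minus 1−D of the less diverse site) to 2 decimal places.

0.03

The first survey: N=94, proportions 0.0106, 0.1277, 0.2553, 0.0319, 0.5106, 0.0638, giving 1−D = 0.6526 (working shown to 4 dp, full precision carried).
The second survey: N=162, proportions 0.1235, 0.0185, 0.0062, 0.0309, 0.0062, 0.4877, 0.0617, 0.0062, 0.0062, 0.2469, 0.0062, giving 1−D = 0.6807.
Difference = |0.6526 − 0.6807| = 0.0281, i.e. 0.03 to 2 decimal places.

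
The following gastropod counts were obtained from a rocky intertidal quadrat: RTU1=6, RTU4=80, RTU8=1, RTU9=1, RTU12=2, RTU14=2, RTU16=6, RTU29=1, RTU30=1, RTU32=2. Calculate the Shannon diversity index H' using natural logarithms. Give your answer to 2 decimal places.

Total N = 6+80+1+1+2+2+6+1+1+2 = 102, so the proportions are 0.0588, 0.7843, 0.0098, 0.0098, 0.0196, 0.0196, 0.0588, 0.0098, 0.0098, 0.0196 (working shown to 4 dp, full precision carried).
Each pᵢ ln pᵢ term: 0.0588×(-2.8332)=-0.1667, 0.7843×(-0.2429)=-0.1905, 0.0098×(-4.6250)=-0.0453, 0.0098×(-4.6250)=-0.0453, 0.0196×(-3.9318)=-0.0771, 0.0196×(-3.9318)=-0.0771, 0.0588×(-2.8332)=-0.1667, 0.0098×(-4.6250)=-0.0453, 0.0098×(-4.6250)=-0.0453, 0.0196×(-3.9318)=-0.0771.
Sum = -0.9365, so H' = 0.94.

0.94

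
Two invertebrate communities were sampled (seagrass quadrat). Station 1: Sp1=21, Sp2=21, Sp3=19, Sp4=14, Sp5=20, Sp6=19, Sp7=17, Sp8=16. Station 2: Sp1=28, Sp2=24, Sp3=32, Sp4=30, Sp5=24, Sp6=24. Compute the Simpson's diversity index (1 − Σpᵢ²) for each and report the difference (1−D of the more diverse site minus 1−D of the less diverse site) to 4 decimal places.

Station 1: N=147, proportions 0.142857, 0.142857, 0.129252, 0.095238, 0.136054, 0.129252, 0.115646, 0.108844, giving 1−D = 0.872970 (working shown to 6 dp, full precision carried).
Station 2: N=162, proportions 0.17284, 0.148148, 0.197531, 0.185185, 0.148148, 0.148148, giving 1−D = 0.830971.
Difference = |0.872970 − 0.830971| = 0.041999, i.e. 0.0420 to 4 decimal places.

0.0420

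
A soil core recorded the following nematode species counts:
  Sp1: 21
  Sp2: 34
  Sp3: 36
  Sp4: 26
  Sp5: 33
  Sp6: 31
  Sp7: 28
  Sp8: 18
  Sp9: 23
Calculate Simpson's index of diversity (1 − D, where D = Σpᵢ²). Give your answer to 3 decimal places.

0.884

Total N = 21+34+36+26+33+31+28+18+23 = 250, so the proportions are 0.084, 0.136, 0.144, 0.104, 0.132, 0.124, 0.112, 0.072, 0.092 (working shown to 5 dp, full precision carried).
D = 0.084² + 0.136² + 0.144² + 0.104² + 0.132² + 0.124² + 0.112² + 0.072² + 0.092² = 0.00706 + 0.01850 + 0.02074 + 0.01082 + 0.01742 + 0.01538 + 0.01254 + 0.00518 + 0.00846 = 0.11610.
So 1 − D = 0.88390, i.e. 0.884 to 3 decimal places.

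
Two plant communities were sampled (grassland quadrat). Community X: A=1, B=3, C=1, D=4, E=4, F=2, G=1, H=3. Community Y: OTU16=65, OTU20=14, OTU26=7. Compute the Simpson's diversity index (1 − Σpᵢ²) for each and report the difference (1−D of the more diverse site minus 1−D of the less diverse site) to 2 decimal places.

Community X: N=19, proportions 0.0526, 0.1579, 0.0526, 0.2105, 0.2105, 0.1053, 0.0526, 0.1579, giving 1−D = 0.8421 (working shown to 4 dp, full precision carried).
Community Y: N=86, proportions 0.7558, 0.1628, 0.0814, giving 1−D = 0.3956.
Difference = |0.8421 − 0.3956| = 0.4465, i.e. 0.45 to 2 decimal places.

0.45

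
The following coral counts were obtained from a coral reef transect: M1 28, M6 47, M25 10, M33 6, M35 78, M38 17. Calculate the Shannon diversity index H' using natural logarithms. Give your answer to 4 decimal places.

1.4837

Total N = 28+47+10+6+78+17 = 186, so the proportions are 0.150538, 0.252688, 0.053763, 0.032258, 0.419355, 0.091398 (working shown to 6 dp, full precision carried).
Each pᵢ ln pᵢ term: 0.150538×(-1.893542)=-0.285049, 0.252688×(-1.375599)=-0.347598, 0.053763×(-2.923162)=-0.157159, 0.032258×(-3.433987)=-0.110774, 0.419355×(-0.869038)=-0.364435, 0.091398×(-2.392533)=-0.218672.
Sum = -1.483688, so H' = 1.4837.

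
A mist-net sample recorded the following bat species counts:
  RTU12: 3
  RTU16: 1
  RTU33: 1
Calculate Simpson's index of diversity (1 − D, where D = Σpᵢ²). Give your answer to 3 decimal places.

Total N = 3+1+1 = 5, so the proportions are 0.6, 0.2, 0.2 (working shown to 5 dp, full precision carried).
D = 0.6² + 0.2² + 0.2² = 0.36000 + 0.04000 + 0.04000 = 0.44000.
So 1 − D = 0.56000, i.e. 0.560 to 3 decimal places.

0.560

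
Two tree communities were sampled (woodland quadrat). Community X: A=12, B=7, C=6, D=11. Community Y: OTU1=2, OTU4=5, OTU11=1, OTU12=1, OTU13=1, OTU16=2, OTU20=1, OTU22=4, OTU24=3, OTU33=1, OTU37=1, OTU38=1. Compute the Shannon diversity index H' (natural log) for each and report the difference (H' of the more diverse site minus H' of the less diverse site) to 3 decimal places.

0.935

Community X: N=36, proportions 0.33333, 0.19444, 0.16667, 0.30556, giving H' = 1.34553 (working shown to 5 dp, full precision carried).
Community Y: N=23, proportions 0.08696, 0.21739, 0.04348, 0.04348, 0.04348, 0.08696, 0.04348, 0.17391, 0.13043, 0.04348, 0.04348, 0.04348, giving H' = 2.28068.
Difference = |1.34553 − 2.28068| = 0.93515, i.e. 0.935 to 3 decimal places.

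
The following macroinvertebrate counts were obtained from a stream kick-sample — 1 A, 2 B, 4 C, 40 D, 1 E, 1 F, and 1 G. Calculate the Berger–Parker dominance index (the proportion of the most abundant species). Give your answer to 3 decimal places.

Total N = 1+2+4+40+1+1+1 = 50, so the proportions are 0.02, 0.04, 0.08, 0.8, 0.02, 0.02, 0.02 (working shown to 5 dp, full precision carried).
The largest proportion is 0.8, i.e. d = 0.800 to 3 decimal places.

0.800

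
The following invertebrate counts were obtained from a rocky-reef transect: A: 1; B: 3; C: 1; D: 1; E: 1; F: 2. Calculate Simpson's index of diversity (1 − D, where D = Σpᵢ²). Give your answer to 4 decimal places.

Total N = 1+3+1+1+1+2 = 9, so the proportions are 0.111111, 0.333333, 0.111111, 0.111111, 0.111111, 0.222222 (working shown to 6 dp, full precision carried).
D = 0.111111² + 0.333333² + 0.111111² + 0.111111² + 0.111111² + 0.222222² = 0.012346 + 0.111111 + 0.012346 + 0.012346 + 0.012346 + 0.049383 = 0.209877.
So 1 − D = 0.790123, i.e. 0.7901 to 4 decimal places.

0.7901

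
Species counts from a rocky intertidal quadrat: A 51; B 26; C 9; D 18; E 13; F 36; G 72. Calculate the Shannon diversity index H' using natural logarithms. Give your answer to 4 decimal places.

1.7392

Total N = 51+26+9+18+13+36+72 = 225, so the proportions are 0.226667, 0.115556, 0.04, 0.08, 0.057778, 0.16, 0.32 (working shown to 6 dp, full precision carried).
Each pᵢ ln pᵢ term: 0.226667×(-1.484275)=-0.336436, 0.115556×(-2.158004)=-0.249369, 0.04×(-3.218876)=-0.128755, 0.08×(-2.525729)=-0.202058, 0.057778×(-2.851151)=-0.164733, 0.16×(-1.832581)=-0.293213, 0.32×(-1.139434)=-0.364619.
Sum = -1.739183, so H' = 1.7392.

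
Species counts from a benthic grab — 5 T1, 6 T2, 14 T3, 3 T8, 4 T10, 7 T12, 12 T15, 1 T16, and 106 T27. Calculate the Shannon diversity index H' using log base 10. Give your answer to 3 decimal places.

Total N = 5+6+14+3+4+7+12+1+106 = 158, so the proportions are 0.03165, 0.03797, 0.08861, 0.01899, 0.02532, 0.0443, 0.07595, 0.00633, 0.67089 (working shown to 5 dp, full precision carried).
Each pᵢ log₁₀ pᵢ term: 0.03165×(-1.49969)=-0.04746, 0.03797×(-1.42051)=-0.05394, 0.08861×(-1.05253)=-0.09326, 0.01899×(-1.72154)=-0.03269, 0.02532×(-1.59660)=-0.04042, 0.0443×(-1.35356)=-0.05997, 0.07595×(-1.11948)=-0.08502, 0.00633×(-2.19866)=-0.01392, 0.67089×(-0.17335)=-0.11630.
Sum = -0.54298, so H' = 0.543.

0.543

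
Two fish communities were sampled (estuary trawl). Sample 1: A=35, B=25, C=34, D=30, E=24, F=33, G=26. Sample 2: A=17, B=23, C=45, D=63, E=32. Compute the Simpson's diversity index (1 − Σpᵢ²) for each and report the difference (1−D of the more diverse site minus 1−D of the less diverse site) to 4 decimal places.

Sample 1: N=207, proportions 0.169082, 0.120773, 0.164251, 0.144928, 0.115942, 0.15942, 0.125604, giving 1−D = 0.854209 (working shown to 6 dp, full precision carried).
Sample 2: N=180, proportions 0.094444, 0.127778, 0.25, 0.35, 0.177778, giving 1−D = 0.758148.
Difference = |0.854209 − 0.758148| = 0.096061, i.e. 0.0961 to 4 decimal places.

0.0961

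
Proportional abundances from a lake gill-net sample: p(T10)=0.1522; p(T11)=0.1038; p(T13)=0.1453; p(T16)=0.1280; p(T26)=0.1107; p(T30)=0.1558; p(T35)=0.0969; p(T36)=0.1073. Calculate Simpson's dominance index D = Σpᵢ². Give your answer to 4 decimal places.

D = 0.1522² + 0.1038² + 0.1453² + 0.128² + 0.1107² + 0.1558² + 0.0969² + 0.1073² = 0.023165 + 0.010774 + 0.021112 + 0.016384 + 0.012254 + 0.024274 + 0.009390 + 0.011513 = 0.128866 (working shown to 6 dp, full precision carried).
To 4 decimal places, D = 0.1289.

0.1289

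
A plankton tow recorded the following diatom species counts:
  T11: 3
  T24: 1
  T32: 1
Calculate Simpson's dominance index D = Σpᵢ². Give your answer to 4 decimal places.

Total N = 3+1+1 = 5, so the proportions are 0.6, 0.2, 0.2 (working shown to 6 dp, full precision carried).
D = 0.6² + 0.2² + 0.2² = 0.360000 + 0.040000 + 0.040000 = 0.440000.
To 4 decimal places, D = 0.4400.

0.4400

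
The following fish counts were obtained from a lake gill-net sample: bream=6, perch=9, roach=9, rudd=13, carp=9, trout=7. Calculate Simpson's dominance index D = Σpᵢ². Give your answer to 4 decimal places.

0.1769

Total N = 6+9+9+13+9+7 = 53, so the proportions are 0.113208, 0.169811, 0.169811, 0.245283, 0.169811, 0.132075 (working shown to 6 dp, full precision carried).
D = 0.113208² + 0.169811² + 0.169811² + 0.245283² + 0.169811² + 0.132075² = 0.012816 + 0.028836 + 0.028836 + 0.060164 + 0.028836 + 0.017444 = 0.176931.
To 4 decimal places, D = 0.1769.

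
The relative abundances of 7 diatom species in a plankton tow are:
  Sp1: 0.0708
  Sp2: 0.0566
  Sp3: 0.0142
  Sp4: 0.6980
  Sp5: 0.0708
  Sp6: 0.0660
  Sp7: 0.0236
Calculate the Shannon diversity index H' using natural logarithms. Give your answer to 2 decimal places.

Each pᵢ ln pᵢ term (working shown to 4 dp, full precision carried): 0.0708×(-2.6479)=-0.1875, 0.0566×(-2.8717)=-0.1625, 0.0142×(-4.2545)=-0.0604, 0.698×(-0.3595)=-0.2510, 0.0708×(-2.6479)=-0.1875, 0.066×(-2.7181)=-0.1794, 0.0236×(-3.7465)=-0.0884.
Sum = -1.1167, so H' = 1.12.

1.12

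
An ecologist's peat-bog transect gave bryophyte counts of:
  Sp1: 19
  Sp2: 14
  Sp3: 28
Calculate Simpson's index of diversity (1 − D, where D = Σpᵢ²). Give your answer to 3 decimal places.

Total N = 19+14+28 = 61, so the proportions are 0.31148, 0.22951, 0.45902 (working shown to 5 dp, full precision carried).
D = 0.31148² + 0.22951² + 0.45902² = 0.09702 + 0.05267 + 0.21070 = 0.36039.
So 1 − D = 0.63961, i.e. 0.640 to 3 decimal places.

0.640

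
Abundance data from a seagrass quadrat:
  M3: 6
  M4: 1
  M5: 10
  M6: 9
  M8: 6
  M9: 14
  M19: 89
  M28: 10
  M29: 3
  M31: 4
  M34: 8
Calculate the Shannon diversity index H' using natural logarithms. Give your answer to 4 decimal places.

Total N = 6+1+10+9+6+14+89+10+3+4+8 = 160, so the proportions are 0.0375, 0.00625, 0.0625, 0.05625, 0.0375, 0.0875, 0.55625, 0.0625, 0.01875, 0.025, 0.05 (working shown to 6 dp, full precision carried).
Each pᵢ ln pᵢ term: 0.0375×(-3.283414)=-0.123128, 0.00625×(-5.075174)=-0.031720, 0.0625×(-2.772589)=-0.173287, 0.05625×(-2.877949)=-0.161885, 0.0375×(-3.283414)=-0.123128, 0.0875×(-2.436116)=-0.213160, 0.55625×(-0.586537)=-0.326261, 0.0625×(-2.772589)=-0.173287, 0.01875×(-3.976562)=-0.074561, 0.025×(-3.688879)=-0.092222, 0.05×(-2.995732)=-0.149787.
Sum = -1.642425, so H' = 1.6424.

1.6424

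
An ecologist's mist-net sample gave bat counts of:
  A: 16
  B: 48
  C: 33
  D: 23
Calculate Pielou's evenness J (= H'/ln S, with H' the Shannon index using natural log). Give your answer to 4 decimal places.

Total N = 16+48+33+23 = 120, so the proportions are 0.133333, 0.4, 0.275, 0.191667 (working shown to 6 dp, full precision carried).
H' = −Σ pᵢ ln pᵢ = −((-0.268654) + (-0.366516) + (-0.355021) + (-0.316633)) = 1.306824.
With S = 4 species, ln S = 1.386294, so J = 1.306824/1.386294 = 0.942674, i.e. 0.9427 to 4 decimal places.

0.9427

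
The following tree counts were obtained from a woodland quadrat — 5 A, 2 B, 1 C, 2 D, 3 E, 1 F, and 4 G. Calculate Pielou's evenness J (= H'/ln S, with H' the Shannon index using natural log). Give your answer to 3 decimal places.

Total N = 5+2+1+2+3+1+4 = 18, so the proportions are 0.27778, 0.11111, 0.05556, 0.11111, 0.16667, 0.05556, 0.22222 (working shown to 5 dp, full precision carried).
H' = −Σ pᵢ ln pᵢ = −((-0.35581) + (-0.24414) + (-0.16058) + (-0.24414) + (-0.29863) + (-0.16058) + (-0.33424)) = 1.79811.
With S = 7 species, ln S = 1.94591, so J = 1.79811/1.94591 = 0.92404, i.e. 0.924 to 3 decimal places.

0.924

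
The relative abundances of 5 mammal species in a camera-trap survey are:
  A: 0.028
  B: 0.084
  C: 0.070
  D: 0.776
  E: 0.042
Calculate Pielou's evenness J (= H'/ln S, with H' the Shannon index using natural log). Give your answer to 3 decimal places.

0.512

H' = −Σ pᵢ ln pᵢ = −((-0.10012) + (-0.20806) + (-0.18615) + (-0.19680) + (-0.13314)) = 0.82427 (working shown to 5 dp, full precision carried).
With S = 5 species, ln S = 1.60944, so J = 0.82427/1.60944 = 0.51215, i.e. 0.512 to 3 decimal places.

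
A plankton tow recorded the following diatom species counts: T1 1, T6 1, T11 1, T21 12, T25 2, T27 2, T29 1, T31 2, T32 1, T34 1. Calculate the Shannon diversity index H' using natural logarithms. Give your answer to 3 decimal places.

1.762

Total N = 1+1+1+12+2+2+1+2+1+1 = 24, so the proportions are 0.04167, 0.04167, 0.04167, 0.5, 0.08333, 0.08333, 0.04167, 0.08333, 0.04167, 0.04167 (working shown to 5 dp, full precision carried).
Each pᵢ ln pᵢ term: 0.04167×(-3.17805)=-0.13242, 0.04167×(-3.17805)=-0.13242, 0.04167×(-3.17805)=-0.13242, 0.5×(-0.69315)=-0.34657, 0.08333×(-2.48491)=-0.20708, 0.08333×(-2.48491)=-0.20708, 0.04167×(-3.17805)=-0.13242, 0.08333×(-2.48491)=-0.20708, 0.04167×(-3.17805)=-0.13242, 0.04167×(-3.17805)=-0.13242.
Sum = -1.76231, so H' = 1.762.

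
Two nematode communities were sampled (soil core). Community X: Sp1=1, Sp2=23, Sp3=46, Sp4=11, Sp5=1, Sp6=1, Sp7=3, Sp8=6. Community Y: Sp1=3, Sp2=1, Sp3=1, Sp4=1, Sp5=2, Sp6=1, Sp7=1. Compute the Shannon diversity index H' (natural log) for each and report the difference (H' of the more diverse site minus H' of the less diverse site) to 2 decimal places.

0.45

Community X: N=92, proportions 0.0109, 0.25, 0.5, 0.1196, 0.0109, 0.0109, 0.0326, 0.0652, giving H' = 1.3842 (working shown to 4 dp, full precision carried).
Community Y: N=10, proportions 0.3, 0.1, 0.1, 0.1, 0.2, 0.1, 0.1, giving H' = 1.8344.
Difference = |1.3842 − 1.8344| = 0.4502, i.e. 0.45 to 2 decimal places.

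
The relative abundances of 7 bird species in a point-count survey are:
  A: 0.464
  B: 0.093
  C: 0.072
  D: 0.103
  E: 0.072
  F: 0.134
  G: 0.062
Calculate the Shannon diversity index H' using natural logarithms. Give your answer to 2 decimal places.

Each pᵢ ln pᵢ term (working shown to 4 dp, full precision carried): 0.464×(-0.7679)=-0.3563, 0.093×(-2.3752)=-0.2209, 0.072×(-2.6311)=-0.1894, 0.103×(-2.2730)=-0.2341, 0.072×(-2.6311)=-0.1894, 0.134×(-2.0099)=-0.2693, 0.062×(-2.7806)=-0.1724.
Sum = -1.6319, so H' = 1.63.

1.63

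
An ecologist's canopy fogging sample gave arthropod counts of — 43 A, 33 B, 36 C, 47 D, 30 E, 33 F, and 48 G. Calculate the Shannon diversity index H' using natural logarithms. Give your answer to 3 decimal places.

1.931

Total N = 43+33+36+47+30+33+48 = 270, so the proportions are 0.15926, 0.12222, 0.13333, 0.17407, 0.11111, 0.12222, 0.17778 (working shown to 5 dp, full precision carried).
Each pᵢ ln pᵢ term: 0.15926×(-1.83722)=-0.29259, 0.12222×(-2.10191)=-0.25690, 0.13333×(-2.01490)=-0.26865, 0.17407×(-1.74827)=-0.30433, 0.11111×(-2.19722)=-0.24414, 0.12222×(-2.10191)=-0.25690, 0.17778×(-1.72722)=-0.30706.
Sum = -1.93058, so H' = 1.931.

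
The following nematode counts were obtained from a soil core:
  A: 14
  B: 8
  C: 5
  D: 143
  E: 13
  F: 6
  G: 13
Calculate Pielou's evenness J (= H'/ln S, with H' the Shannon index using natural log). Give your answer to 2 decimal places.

Total N = 14+8+5+143+13+6+13 = 202, so the proportions are 0.0693, 0.0396, 0.0248, 0.7079, 0.0644, 0.0297, 0.0644 (working shown to 4 dp, full precision carried).
H' = −Σ pᵢ ln pᵢ = −((-0.1850) + (-0.1279) + (-0.0916) + (-0.2445) + (-0.1766) + (-0.1045) + (-0.1766)) = 1.1065.
With S = 7 species, ln S = 1.9459, so J = 1.1065/1.9459 = 0.5686, i.e. 0.57 to 2 decimal places.

0.57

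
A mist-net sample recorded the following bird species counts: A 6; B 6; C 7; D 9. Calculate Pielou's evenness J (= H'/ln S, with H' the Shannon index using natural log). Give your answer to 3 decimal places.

0.989

Total N = 6+6+7+9 = 28, so the proportions are 0.21429, 0.21429, 0.25, 0.32143 (working shown to 5 dp, full precision carried).
H' = −Σ pᵢ ln pᵢ = −((-0.33010) + (-0.33010) + (-0.34657) + (-0.36481)) = 1.37158.
With S = 4 species, ln S = 1.38629, so J = 1.37158/1.38629 = 0.98939, i.e. 0.989 to 3 decimal places.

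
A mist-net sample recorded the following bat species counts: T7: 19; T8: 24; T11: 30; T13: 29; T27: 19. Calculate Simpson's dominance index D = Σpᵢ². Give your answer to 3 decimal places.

0.208

Total N = 19+24+30+29+19 = 121, so the proportions are 0.15702, 0.19835, 0.24793, 0.23967, 0.15702 (working shown to 5 dp, full precision carried).
D = 0.15702² + 0.19835² + 0.24793² + 0.23967² + 0.15702² = 0.02466 + 0.03934 + 0.06147 + 0.05744 + 0.02466 = 0.20757.
To 3 decimal places, D = 0.208.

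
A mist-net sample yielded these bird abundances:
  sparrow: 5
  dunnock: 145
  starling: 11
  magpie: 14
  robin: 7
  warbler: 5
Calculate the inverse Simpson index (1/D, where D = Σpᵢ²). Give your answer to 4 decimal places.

1.6309

Total N = 5+145+11+14+7+5 = 187, so the proportions are 0.026738, 0.7754011, 0.0588235, 0.0748663, 0.0374332, 0.026738 (working shown to 7 dp, full precision carried).
D = 0.026738² + 0.7754011² + 0.0588235² + 0.0748663² + 0.0374332² + 0.026738² = 0.0007149 + 0.6012468 + 0.0034602 + 0.0056050 + 0.0014012 + 0.0007149 = 0.6131431.
So 1/D = 1.630941, i.e. 1.6309 to 4 decimal places.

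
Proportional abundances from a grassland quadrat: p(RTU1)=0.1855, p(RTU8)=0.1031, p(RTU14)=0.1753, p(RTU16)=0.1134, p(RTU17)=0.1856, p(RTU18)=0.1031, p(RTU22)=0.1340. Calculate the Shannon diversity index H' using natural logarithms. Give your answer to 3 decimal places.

1.915

Each pᵢ ln pᵢ term (working shown to 5 dp, full precision carried): 0.1855×(-1.68470)=-0.31251, 0.1031×(-2.27206)=-0.23425, 0.1753×(-1.74126)=-0.30524, 0.1134×(-2.17683)=-0.24685, 0.1856×(-1.68416)=-0.31258, 0.1031×(-2.27206)=-0.23425, 0.134×(-2.00992)=-0.26933.
Sum = -1.91501, so H' = 1.915.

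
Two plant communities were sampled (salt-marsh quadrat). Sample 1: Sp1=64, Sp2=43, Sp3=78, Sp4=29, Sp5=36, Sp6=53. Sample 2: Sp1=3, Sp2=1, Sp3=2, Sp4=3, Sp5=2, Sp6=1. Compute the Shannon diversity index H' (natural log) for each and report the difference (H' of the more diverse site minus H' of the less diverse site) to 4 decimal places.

Sample 1: N=303, proportions 0.2112211, 0.1419142, 0.2574257, 0.0957096, 0.1188119, 0.1749175, giving H' = 1.7374716 (working shown to 7 dp, full precision carried).
Sample 2: N=12, proportions 0.25, 0.0833333, 0.1666667, 0.25, 0.1666667, 0.0833333, giving H' = 1.7045514.
Difference = |1.7374716 − 1.7045514| = 0.0329202, i.e. 0.0329 to 4 decimal places.

0.0329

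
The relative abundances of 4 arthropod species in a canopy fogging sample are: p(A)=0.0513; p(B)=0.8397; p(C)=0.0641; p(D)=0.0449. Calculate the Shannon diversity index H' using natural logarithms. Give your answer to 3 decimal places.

Each pᵢ ln pᵢ term (working shown to 5 dp, full precision carried): 0.0513×(-2.97006)=-0.15236, 0.8397×(-0.17471)=-0.14670, 0.0641×(-2.74731)=-0.17610, 0.0449×(-3.10332)=-0.13934.
Sum = -0.61451, so H' = 0.615.

0.615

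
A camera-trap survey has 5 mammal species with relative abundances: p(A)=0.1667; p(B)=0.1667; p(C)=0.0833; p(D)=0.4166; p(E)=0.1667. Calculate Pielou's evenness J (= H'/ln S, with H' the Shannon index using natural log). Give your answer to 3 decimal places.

0.912

H' = −Σ pᵢ ln pᵢ = −((-0.29865) + (-0.29865) + (-0.20703) + (-0.36479) + (-0.29865)) = 1.46777 (working shown to 5 dp, full precision carried).
With S = 5 species, ln S = 1.60944, so J = 1.46777/1.60944 = 0.91198, i.e. 0.912 to 3 decimal places.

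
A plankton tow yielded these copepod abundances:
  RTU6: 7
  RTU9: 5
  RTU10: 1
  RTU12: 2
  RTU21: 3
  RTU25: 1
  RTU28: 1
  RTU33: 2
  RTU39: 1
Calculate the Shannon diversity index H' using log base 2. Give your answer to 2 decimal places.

2.78

Total N = 7+5+1+2+3+1+1+2+1 = 23, so the proportions are 0.3043, 0.2174, 0.0435, 0.087, 0.1304, 0.0435, 0.0435, 0.087, 0.0435 (working shown to 4 dp, full precision carried).
Each pᵢ log₂ pᵢ term: 0.3043×(-1.7162)=-0.5223, 0.2174×(-2.2016)=-0.4786, 0.0435×(-4.5236)=-0.1967, 0.087×(-3.5236)=-0.3064, 0.1304×(-2.9386)=-0.3833, 0.0435×(-4.5236)=-0.1967, 0.0435×(-4.5236)=-0.1967, 0.087×(-3.5236)=-0.3064, 0.0435×(-4.5236)=-0.1967.
Sum = -2.7837, so H' = 2.78.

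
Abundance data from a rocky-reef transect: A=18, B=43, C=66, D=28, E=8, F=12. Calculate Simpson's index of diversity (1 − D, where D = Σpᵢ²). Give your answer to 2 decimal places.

0.75

Total N = 18+43+66+28+8+12 = 175, so the proportions are 0.1029, 0.2457, 0.3771, 0.16, 0.0457, 0.0686 (working shown to 4 dp, full precision carried).
D = 0.1029² + 0.2457² + 0.3771² + 0.16² + 0.0457² + 0.0686² = 0.0106 + 0.0604 + 0.1422 + 0.0256 + 0.0021 + 0.0047 = 0.2456.
So 1 − D = 0.7544, i.e. 0.75 to 2 decimal places.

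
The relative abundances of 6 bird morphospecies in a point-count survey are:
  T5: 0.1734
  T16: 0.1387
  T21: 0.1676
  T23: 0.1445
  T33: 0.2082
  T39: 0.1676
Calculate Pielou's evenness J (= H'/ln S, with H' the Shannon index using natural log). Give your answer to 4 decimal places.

0.9950

H' = −Σ pᵢ ln pᵢ = −((-0.303824) + (-0.273994) + (-0.299363) + (-0.279532) + (-0.326719) + (-0.299363)) = 1.782794 (working shown to 6 dp, full precision carried).
With S = 6 species, ln S = 1.791759, so J = 1.782794/1.791759 = 0.994996, i.e. 0.9950 to 4 decimal places.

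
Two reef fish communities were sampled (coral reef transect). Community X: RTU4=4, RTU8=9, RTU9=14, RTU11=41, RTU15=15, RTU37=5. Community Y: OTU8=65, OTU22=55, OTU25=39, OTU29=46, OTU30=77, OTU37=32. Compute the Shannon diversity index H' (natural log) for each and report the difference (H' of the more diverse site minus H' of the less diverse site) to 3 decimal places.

0.263

Community X: N=88, proportions 0.04545, 0.10227, 0.15909, 0.46591, 0.17045, 0.05682, giving H' = 1.48653 (working shown to 5 dp, full precision carried).
Community Y: N=314, proportions 0.20701, 0.17516, 0.1242, 0.1465, 0.24522, 0.10191, giving H' = 1.74904.
Difference = |1.48653 − 1.74904| = 0.26251, i.e. 0.263 to 3 decimal places.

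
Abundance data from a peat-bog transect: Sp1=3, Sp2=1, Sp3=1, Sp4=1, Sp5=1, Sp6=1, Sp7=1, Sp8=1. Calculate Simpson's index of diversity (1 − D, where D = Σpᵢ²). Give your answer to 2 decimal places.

Total N = 3+1+1+1+1+1+1+1 = 10, so the proportions are 0.3, 0.1, 0.1, 0.1, 0.1, 0.1, 0.1, 0.1 (working shown to 4 dp, full precision carried).
D = 0.3² + 0.1² + 0.1² + 0.1² + 0.1² + 0.1² + 0.1² + 0.1² = 0.0900 + 0.0100 + 0.0100 + 0.0100 + 0.0100 + 0.0100 + 0.0100 + 0.0100 = 0.1600.
So 1 − D = 0.8400, i.e. 0.84 to 2 decimal places.

0.84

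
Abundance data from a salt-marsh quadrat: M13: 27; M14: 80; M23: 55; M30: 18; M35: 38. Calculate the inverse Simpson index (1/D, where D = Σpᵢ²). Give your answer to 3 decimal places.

3.986

Total N = 27+80+55+18+38 = 218, so the proportions are 0.1238532, 0.3669725, 0.2522936, 0.0825688, 0.1743119 (working shown to 7 dp, full precision carried).
D = 0.1238532² + 0.3669725² + 0.2522936² + 0.0825688² + 0.1743119² = 0.0153396 + 0.1346688 + 0.0636520 + 0.0068176 + 0.0303846 = 0.2508627.
So 1/D = 3.98624, i.e. 3.986 to 3 decimal places.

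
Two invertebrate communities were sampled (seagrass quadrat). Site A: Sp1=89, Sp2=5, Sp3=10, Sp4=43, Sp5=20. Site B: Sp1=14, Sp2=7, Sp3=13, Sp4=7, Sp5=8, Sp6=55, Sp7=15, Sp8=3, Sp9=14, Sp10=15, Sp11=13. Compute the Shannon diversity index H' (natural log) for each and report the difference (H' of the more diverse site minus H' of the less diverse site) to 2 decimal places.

0.90

Site A: N=167, proportions 0.5329341, 0.0299401, 0.0598802, 0.257485, 0.1197605, giving H' = 1.2125571 (working shown to 7 dp, full precision carried).
Site B: N=164, proportions 0.0853659, 0.0426829, 0.0792683, 0.0426829, 0.0487805, 0.3353659, 0.0914634, 0.0182927, 0.0853659, 0.0914634, 0.0792683, giving H' = 2.1157126.
Difference = |1.2125571 − 2.1157126| = 0.9031555, i.e. 0.90 to 2 decimal places.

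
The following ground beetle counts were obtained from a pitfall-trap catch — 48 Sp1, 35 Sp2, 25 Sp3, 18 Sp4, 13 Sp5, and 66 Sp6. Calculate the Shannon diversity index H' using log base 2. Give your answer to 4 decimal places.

Total N = 48+35+25+18+13+66 = 205, so the proportions are 0.234146, 0.170732, 0.121951, 0.087805, 0.063415, 0.321951 (working shown to 6 dp, full precision carried).
Each pᵢ log₂ pᵢ term: 0.234146×(-2.094518)=-0.490424, 0.170732×(-2.550197)=-0.435400, 0.121951×(-3.035624)=-0.370198, 0.087805×(-3.509555)=-0.308156, 0.063415×(-3.979040)=-0.252329, 0.321951×(-1.635086)=-0.526418.
Sum = -2.382925, so H' = 2.3829.

2.3829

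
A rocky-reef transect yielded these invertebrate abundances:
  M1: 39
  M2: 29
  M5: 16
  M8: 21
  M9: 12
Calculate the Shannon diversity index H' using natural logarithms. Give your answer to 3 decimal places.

Total N = 39+29+16+21+12 = 117, so the proportions are 0.33333, 0.24786, 0.13675, 0.17949, 0.10256 (working shown to 5 dp, full precision carried).
Each pᵢ ln pᵢ term: 0.33333×(-1.09861)=-0.36620, 0.24786×(-1.39488)=-0.34574, 0.13675×(-1.98959)=-0.27208, 0.17949×(-1.71765)=-0.30830, 0.10256×(-2.27727)=-0.23357.
Sum = -1.52589, so H' = 1.526.

1.526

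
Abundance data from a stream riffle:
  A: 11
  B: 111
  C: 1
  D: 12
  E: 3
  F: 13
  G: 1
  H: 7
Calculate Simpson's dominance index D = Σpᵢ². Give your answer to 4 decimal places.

0.5069

Total N = 11+111+1+12+3+13+1+7 = 159, so the proportions are 0.069182, 0.698113, 0.006289, 0.075472, 0.018868, 0.081761, 0.006289, 0.044025 (working shown to 6 dp, full precision carried).
D = 0.069182² + 0.698113² + 0.006289² + 0.075472² + 0.018868² + 0.081761² + 0.006289² + 0.044025² = 0.004786 + 0.487362 + 0.000040 + 0.005696 + 0.000356 + 0.006685 + 0.000040 + 0.001938 = 0.506902.
To 4 decimal places, D = 0.5069.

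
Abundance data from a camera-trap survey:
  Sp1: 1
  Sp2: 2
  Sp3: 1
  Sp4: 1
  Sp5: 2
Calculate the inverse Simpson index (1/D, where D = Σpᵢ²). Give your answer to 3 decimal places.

Total N = 1+2+1+1+2 = 7, so the proportions are 0.1428571, 0.2857143, 0.1428571, 0.1428571, 0.2857143 (working shown to 7 dp, full precision carried).
D = 0.1428571² + 0.2857143² + 0.1428571² + 0.1428571² + 0.2857143² = 0.0204082 + 0.0816327 + 0.0204082 + 0.0204082 + 0.0816327 = 0.2244898.
So 1/D = 4.45455, i.e. 4.455 to 3 decimal places.

4.455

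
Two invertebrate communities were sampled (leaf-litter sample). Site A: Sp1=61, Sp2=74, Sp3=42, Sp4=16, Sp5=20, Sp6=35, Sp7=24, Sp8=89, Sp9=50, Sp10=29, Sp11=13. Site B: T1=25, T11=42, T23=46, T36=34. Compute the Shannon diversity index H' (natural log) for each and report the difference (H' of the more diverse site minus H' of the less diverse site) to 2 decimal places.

Site A: N=453, proportions 0.1347, 0.1634, 0.0927, 0.0353, 0.0442, 0.0773, 0.053, 0.1965, 0.1104, 0.064, 0.0287, giving H' = 2.2366 (working shown to 4 dp, full precision carried).
Site B: N=147, proportions 0.1701, 0.2857, 0.3129, 0.2313, giving H' = 1.3614.
Difference = |2.2366 − 1.3614| = 0.8752, i.e. 0.88 to 2 decimal places.

0.88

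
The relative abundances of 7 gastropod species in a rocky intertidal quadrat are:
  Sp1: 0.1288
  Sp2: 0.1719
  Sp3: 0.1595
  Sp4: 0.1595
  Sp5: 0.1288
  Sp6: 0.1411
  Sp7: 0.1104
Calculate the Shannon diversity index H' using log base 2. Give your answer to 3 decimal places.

Each pᵢ log₂ pᵢ term (working shown to 5 dp, full precision carried): 0.1288×(-2.95680)=-0.38084, 0.1719×(-2.54036)=-0.43669, 0.1595×(-2.64837)=-0.42242, 0.1595×(-2.64837)=-0.42242, 0.1288×(-2.95680)=-0.38084, 0.1411×(-2.82521)=-0.39864, 0.1104×(-3.17919)=-0.35098.
Sum = -2.79281, so H' = 2.793.

2.793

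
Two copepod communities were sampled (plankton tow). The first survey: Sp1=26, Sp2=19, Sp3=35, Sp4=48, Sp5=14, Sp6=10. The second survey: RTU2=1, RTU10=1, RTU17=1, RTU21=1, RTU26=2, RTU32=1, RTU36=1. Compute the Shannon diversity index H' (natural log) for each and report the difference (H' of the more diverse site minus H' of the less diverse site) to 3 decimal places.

0.243

The first survey: N=152, proportions 0.17105, 0.125, 0.23026, 0.31579, 0.09211, 0.06579, giving H' = 1.66281 (working shown to 5 dp, full precision carried).
The second survey: N=8, proportions 0.125, 0.125, 0.125, 0.125, 0.25, 0.125, 0.125, giving H' = 1.90615.
Difference = |1.66281 − 1.90615| = 0.24334, i.e. 0.243 to 3 decimal places.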